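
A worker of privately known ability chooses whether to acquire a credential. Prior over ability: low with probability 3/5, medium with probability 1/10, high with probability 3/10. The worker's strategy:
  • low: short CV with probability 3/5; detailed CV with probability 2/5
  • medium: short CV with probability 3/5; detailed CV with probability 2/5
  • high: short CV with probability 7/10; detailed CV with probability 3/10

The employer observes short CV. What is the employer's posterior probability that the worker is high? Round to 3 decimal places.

0.333

Apply Bayes' rule using the sender's strategy as the likelihood.
P(short CV) = (3/5)·(3/5) + (1/10)·(3/5) + (3/10)·(7/10) = 63/100
P(high | short CV) = ((3/10)·(7/10)) / (63/100) = (21/100) / (63/100) = 1/3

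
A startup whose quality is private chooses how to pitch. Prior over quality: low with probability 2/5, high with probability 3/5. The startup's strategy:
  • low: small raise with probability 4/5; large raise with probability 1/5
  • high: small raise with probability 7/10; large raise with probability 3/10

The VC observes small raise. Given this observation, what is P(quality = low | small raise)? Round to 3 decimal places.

0.432

P(small raise) = (2/5)·(4/5) + (3/5)·(7/10) = 37/50
P(low | small raise) = ((2/5)·(4/5)) / (37/50) = (8/25) / (37/50) = 16/37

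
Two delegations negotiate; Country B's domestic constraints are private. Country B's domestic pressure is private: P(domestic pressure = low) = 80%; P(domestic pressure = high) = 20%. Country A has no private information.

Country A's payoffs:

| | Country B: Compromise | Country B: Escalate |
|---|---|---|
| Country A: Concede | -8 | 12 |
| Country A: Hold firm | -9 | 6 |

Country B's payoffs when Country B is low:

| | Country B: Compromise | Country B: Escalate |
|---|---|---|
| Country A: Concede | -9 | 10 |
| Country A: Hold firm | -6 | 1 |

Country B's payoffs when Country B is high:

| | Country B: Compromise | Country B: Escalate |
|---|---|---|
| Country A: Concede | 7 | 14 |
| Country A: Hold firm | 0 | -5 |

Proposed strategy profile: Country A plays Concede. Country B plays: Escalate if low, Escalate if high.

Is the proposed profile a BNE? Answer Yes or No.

Yes

A profile is a BNE iff every type of every player is best-responding given beliefs about the other side.
Country A plays Concede: E[Concede] = 0.8·(12) + 0.2·(12) = 12; E[Hold firm] = 6. Best-responding. ✓
Country B (domestic pressure low), facing Concede: Compromise gives -9, Escalate gives 10. Proposed Escalate is best. ✓
Country B (domestic pressure high), facing Concede: Compromise gives 7, Escalate gives 14. Proposed Escalate is best. ✓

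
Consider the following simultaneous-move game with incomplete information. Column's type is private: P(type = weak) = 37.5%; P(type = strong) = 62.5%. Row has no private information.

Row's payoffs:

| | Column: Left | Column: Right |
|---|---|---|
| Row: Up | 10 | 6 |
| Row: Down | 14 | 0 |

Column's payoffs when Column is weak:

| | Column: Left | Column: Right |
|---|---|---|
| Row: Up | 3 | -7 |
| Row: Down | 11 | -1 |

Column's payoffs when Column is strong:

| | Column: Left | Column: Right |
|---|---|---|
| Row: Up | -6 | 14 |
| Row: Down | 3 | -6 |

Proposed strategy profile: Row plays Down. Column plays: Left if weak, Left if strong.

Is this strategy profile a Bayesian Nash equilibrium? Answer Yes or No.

Yes

A profile is a BNE iff every type of every player is best-responding given beliefs about the other side.
Row plays Down: E[Down] = 0.375·(14) + 0.625·(14) = 14; E[Up] = 10. Best-responding. ✓
Column (type weak), facing Down: Left gives 11, Right gives -1. Proposed Left is best. ✓
Column (type strong), facing Down: Left gives 3, Right gives -6. Proposed Left is best. ✓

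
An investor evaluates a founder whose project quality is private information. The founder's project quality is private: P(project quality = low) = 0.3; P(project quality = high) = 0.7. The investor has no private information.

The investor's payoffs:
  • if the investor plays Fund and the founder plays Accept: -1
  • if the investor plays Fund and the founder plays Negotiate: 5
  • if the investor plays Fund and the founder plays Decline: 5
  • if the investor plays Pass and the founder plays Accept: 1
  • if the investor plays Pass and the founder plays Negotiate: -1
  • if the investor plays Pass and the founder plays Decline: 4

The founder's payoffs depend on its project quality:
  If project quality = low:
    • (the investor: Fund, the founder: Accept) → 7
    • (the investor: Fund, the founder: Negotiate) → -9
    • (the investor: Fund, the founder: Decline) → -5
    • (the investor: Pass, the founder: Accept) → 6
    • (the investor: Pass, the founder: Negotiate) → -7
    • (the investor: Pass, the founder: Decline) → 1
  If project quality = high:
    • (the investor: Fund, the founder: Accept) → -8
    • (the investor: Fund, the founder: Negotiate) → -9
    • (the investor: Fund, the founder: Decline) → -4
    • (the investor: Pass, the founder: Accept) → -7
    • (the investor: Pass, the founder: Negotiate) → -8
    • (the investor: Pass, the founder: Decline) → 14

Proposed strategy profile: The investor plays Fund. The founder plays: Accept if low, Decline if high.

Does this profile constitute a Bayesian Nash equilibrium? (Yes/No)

A profile is a BNE iff every type of every player is best-responding given beliefs about the other side.
The investor plays Fund: E[Fund] = 0.3·(-1) + 0.7·(5) = 3.2; E[Pass] = 3.1. Best-responding. ✓
The founder (project quality low), facing Fund: Accept gives 7, Negotiate gives -9, Decline gives -5. Proposed Accept is best. ✓
The founder (project quality high), facing Fund: Accept gives -8, Negotiate gives -9, Decline gives -4. Proposed Decline is best. ✓

Yes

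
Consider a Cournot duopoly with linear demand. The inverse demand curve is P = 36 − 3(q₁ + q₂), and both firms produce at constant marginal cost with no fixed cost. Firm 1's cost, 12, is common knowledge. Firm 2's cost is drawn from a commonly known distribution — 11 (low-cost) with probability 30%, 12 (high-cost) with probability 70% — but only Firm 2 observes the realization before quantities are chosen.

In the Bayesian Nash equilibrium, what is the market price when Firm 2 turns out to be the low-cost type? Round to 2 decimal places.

19.55

Type-c best response for Firm 2: q₂(c) = (36 − c)/6 − q₁/2.
Firm 1 maximizes expected profit; its first-order condition is 36 − 6q₁ − 3E[q₂] − 12 = 0.
Substituting E[q₂] and solving: E[c₂] = 11.7, so q₁ = (36 − 2·12 + 11.7)/9 = 2.63333.
q₂(low-cost) = 2.85, so P = 36 − 3·(2.63333 + 2.85) = 19.55.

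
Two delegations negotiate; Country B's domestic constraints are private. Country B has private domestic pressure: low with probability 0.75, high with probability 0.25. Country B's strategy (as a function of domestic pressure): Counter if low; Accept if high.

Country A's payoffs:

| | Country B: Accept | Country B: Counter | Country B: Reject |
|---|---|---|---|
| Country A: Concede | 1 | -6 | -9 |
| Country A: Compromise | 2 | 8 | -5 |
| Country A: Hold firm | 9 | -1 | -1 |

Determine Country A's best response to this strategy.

E[Concede] = 0.75·(-6) + 0.25·(1) = -4.25
E[Compromise] = 0.75·(8) + 0.25·(2) = 6.5
E[Hold firm] = 0.75·(-1) + 0.25·(9) = 1.5
Best response: Compromise (6.5 is the largest).

Compromise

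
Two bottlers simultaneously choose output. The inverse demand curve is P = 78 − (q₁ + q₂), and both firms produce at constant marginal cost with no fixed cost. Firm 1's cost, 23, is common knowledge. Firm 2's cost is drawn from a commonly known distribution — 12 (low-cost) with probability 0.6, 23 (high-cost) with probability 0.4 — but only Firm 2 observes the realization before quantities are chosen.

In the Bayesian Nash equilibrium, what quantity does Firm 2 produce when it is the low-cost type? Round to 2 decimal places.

24.93

Firm 2 with cost c maximizes (78 − (q₁+q₂) − c)·q₂, giving q₂(c) = (78 − c − q₁)/2.
E[c₂] = 0.6·12 + 0.4·23 = 16.4
Firm 1's FOC against E[q₂] yields q₁ = (78 − 2·23 + E[c₂])/3 = (78 − 46 + 16.4)/3 = 16.1333.
q₂(low-cost) = (78 − 12 − 16.1333)/2 = 24.9333.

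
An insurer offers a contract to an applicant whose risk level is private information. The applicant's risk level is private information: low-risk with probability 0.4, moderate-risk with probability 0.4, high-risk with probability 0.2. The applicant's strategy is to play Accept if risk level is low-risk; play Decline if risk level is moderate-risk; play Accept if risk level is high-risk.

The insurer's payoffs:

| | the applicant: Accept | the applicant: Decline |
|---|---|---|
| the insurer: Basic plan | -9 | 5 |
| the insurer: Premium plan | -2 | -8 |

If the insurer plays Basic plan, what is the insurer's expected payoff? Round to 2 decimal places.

-3.40

E[Basic plan] = 0.4·(-9) + 0.4·5 + 0.2·(-9) = (-3.6) + 2 + (-1.8) = -3.4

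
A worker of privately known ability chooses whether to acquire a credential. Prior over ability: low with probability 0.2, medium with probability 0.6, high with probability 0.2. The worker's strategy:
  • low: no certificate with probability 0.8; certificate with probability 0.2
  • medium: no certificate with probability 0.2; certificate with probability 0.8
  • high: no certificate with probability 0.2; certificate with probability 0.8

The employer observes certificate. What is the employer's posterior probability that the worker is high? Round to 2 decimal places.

P(certificate) = 0.2·0.2 + 0.6·0.8 + 0.2·0.8 = 0.68
P(high | certificate) = (0.2·0.8) / 0.68 = 0.16 / 0.68 = 0.235294

0.24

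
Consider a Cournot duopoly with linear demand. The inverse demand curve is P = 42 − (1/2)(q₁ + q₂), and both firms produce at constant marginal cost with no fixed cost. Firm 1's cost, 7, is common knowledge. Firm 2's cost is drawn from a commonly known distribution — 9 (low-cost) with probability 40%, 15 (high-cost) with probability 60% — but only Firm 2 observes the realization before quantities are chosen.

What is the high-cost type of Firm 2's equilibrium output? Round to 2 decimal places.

13.47

Firm 2 with cost c maximizes (42 − (1/2)(q₁+q₂) − c)·q₂, giving q₂(c) = (42 − c − (1/2)q₁).
E[c₂] = 0.4·9 + 0.6·15 = 12.6
Firm 1's FOC against E[q₂] yields q₁ = (42 − 2·7 + E[c₂])/(3/2) = (42 − 14 + 12.6)/(3/2) = 27.0667.
q₂(high-cost) = (42 − 15 − (1/2)·27.0667) = 13.4667.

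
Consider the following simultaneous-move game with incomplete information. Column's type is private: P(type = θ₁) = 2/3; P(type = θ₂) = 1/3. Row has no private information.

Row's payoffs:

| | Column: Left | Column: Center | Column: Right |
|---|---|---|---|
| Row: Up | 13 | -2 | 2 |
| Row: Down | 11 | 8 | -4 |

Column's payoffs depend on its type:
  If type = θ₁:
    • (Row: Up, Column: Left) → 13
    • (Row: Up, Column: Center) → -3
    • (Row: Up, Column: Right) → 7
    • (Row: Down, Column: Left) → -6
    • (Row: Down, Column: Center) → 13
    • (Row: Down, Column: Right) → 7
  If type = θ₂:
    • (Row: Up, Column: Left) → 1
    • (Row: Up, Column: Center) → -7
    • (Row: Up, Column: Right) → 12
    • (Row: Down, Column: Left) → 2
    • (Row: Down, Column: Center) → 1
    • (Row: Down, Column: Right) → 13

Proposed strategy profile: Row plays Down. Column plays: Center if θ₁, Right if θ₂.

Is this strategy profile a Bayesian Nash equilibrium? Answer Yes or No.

Yes

Row plays Down: E[Down] = 2/3·(8) + 1/3·(-4) = 4; E[Up] = -2/3. Best-responding. ✓
Column (type θ₁), facing Down: Left gives -6, Center gives 13, Right gives 7. Proposed Center is best. ✓
Column (type θ₂), facing Down: Left gives 2, Center gives 1, Right gives 13. Proposed Right is best. ✓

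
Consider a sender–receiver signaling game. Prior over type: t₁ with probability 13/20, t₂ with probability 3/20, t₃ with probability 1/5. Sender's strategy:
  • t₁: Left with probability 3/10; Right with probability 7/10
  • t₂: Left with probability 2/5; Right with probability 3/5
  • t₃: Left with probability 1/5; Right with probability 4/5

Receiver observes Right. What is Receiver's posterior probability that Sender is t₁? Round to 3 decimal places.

Apply Bayes' rule using the sender's strategy as the likelihood.
P(Right) = (13/20)·(7/10) + (3/20)·(3/5) + (1/5)·(4/5) = 141/200
P(t₁ | Right) = ((13/20)·(7/10)) / (141/200) = (91/200) / (141/200) = 91/141

0.645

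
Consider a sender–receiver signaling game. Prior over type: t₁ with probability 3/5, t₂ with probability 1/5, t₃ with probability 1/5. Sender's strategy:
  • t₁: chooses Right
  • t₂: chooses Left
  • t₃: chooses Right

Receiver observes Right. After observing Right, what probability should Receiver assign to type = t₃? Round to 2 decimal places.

0.25

P(Right) = (3/5)·1 + (1/5)·0 + (1/5)·1 = 4/5
P(t₃ | Right) = ((1/5)·1) / (4/5) = (1/5) / (4/5) = 1/4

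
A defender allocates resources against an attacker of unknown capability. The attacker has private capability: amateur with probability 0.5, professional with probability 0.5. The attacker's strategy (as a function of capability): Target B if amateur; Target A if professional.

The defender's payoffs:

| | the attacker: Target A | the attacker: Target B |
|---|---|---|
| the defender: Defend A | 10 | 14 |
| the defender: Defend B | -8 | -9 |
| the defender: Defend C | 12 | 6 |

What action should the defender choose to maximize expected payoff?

Defend A

Compute the defender's expected payoff for each action, taking the expectation over the attacker's type.
E[Defend A] = 0.5·(14) + 0.5·(10) = 12
E[Defend B] = 0.5·(-9) + 0.5·(-8) = -8.5
E[Defend C] = 0.5·(6) + 0.5·(12) = 9
Best response: Defend A (12 is the largest).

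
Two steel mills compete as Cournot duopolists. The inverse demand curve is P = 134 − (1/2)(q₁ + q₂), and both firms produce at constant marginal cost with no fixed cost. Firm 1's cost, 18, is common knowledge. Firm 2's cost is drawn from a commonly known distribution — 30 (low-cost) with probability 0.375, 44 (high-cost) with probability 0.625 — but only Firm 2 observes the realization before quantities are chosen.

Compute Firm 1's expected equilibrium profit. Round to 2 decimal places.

4155.68

Type-c best response for Firm 2: q₂(c) = (134 − c) − q₁/2.
Firm 1 maximizes expected profit; its first-order condition is 134 − q₁ − (1/2)E[q₂] − 18 = 0.
Substituting E[q₂] and solving: E[c₂] = 38.75, so q₁ = (134 − 2·18 + 38.75)/(3/2) = 91.1667.
E[P] = 134 − (1/2)·(q₁ + E[q₂]) = 63.5833; Firm 1's expected profit = (E[P] − 18)·q₁ = (63.5833 − 18)·91.1667 = 4155.68.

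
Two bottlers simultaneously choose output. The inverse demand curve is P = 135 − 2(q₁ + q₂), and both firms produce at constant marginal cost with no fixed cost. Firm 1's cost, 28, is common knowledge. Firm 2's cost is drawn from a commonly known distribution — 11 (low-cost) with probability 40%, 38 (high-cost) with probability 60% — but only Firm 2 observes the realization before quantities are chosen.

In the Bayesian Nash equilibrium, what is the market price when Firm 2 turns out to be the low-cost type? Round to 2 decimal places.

Type-c best response for Firm 2: q₂(c) = (135 − c)/4 − q₁/2.
Firm 1 maximizes expected profit; its first-order condition is 135 − 4q₁ − 2E[q₂] − 28 = 0.
Substituting E[q₂] and solving: E[c₂] = 27.2, so q₁ = (135 − 2·28 + 27.2)/6 = 17.7.
q₂(low-cost) = 22.15, so P = 135 − 2·(17.7 + 22.15) = 55.3.

55.30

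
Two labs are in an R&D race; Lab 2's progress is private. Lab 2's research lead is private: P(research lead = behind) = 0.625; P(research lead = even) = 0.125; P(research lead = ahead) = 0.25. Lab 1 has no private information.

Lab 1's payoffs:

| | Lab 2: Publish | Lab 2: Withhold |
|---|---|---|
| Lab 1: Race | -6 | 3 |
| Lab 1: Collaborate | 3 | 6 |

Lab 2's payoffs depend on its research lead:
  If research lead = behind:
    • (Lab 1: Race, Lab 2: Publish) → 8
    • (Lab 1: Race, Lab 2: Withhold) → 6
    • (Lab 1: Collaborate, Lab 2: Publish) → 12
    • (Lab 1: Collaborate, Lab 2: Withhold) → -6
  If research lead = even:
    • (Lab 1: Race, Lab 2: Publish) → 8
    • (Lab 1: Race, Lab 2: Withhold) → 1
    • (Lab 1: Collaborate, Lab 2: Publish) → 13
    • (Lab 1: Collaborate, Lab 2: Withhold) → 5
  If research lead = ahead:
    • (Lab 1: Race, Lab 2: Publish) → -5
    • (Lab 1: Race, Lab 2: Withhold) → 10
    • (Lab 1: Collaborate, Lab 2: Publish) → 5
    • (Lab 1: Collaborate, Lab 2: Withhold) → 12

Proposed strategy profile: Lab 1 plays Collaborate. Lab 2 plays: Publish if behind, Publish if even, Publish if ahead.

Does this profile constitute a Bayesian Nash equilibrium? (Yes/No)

No

Lab 1 plays Collaborate: E[Collaborate] = 0.625·(3) + 0.125·(3) + 0.25·(3) = 3; E[Race] = -6. Best-responding. ✓
Lab 2 (research lead behind), facing Collaborate: Publish gives 12, Withhold gives -6. Proposed Publish is best. ✓
Lab 2 (research lead even), facing Collaborate: Publish gives 13, Withhold gives 5. Proposed Publish is best. ✓
Lab 2 (research lead ahead), facing Collaborate: Publish gives 5, Withhold gives 12. Proposed Publish is not best — profitable deviation exists. ✗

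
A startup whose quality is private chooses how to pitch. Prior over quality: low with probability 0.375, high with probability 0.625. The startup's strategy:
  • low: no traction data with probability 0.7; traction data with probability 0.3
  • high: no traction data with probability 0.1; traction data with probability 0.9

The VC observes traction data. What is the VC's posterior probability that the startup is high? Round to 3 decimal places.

P(traction data) = 0.375·0.3 + 0.625·0.9 = 0.675
P(high | traction data) = (0.625·0.9) / 0.675 = 0.5625 / 0.675 = 0.833333

0.833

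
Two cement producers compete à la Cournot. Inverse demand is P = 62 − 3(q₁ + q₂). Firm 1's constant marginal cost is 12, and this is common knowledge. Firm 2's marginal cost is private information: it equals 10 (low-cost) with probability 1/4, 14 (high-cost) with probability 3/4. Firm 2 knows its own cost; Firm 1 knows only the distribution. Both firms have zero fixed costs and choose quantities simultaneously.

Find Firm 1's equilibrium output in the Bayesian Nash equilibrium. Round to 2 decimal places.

5.67

Each type of Firm 2 best-responds to q₁; Firm 1 best-responds to the expected q₂ over Firm 2's types.
Firm 2 with cost c maximizes (62 − 3(q₁+q₂) − c)·q₂, giving q₂(c) = (62 − c − 3q₁)/6.
E[c₂] = 1/4·10 + 3/4·14 = 13
Firm 1's FOC against E[q₂] yields q₁ = (62 − 2·12 + E[c₂])/9 = (62 − 24 + 13)/9 = 5.66667.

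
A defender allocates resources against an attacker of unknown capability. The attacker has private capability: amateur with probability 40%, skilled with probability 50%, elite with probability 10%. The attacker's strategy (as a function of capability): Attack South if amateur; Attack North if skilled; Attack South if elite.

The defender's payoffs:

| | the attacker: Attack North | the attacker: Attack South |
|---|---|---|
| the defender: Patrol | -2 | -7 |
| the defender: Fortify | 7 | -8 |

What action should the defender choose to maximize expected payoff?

Fortify

E[Patrol] = 0.4·(-7) + 0.5·(-2) + 0.1·(-7) = -4.5
E[Fortify] = 0.4·(-8) + 0.5·(7) + 0.1·(-8) = -0.5
Best response: Fortify (-0.5 is the largest).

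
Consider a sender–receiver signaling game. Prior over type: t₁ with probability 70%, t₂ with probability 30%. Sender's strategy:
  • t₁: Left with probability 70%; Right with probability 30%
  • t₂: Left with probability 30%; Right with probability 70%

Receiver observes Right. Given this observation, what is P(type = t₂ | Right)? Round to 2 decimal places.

P(Right) = 0.7·0.3 + 0.3·0.7 = 0.42
P(t₂ | Right) = (0.3·0.7) / 0.42 = 0.21 / 0.42 = 0.5

0.50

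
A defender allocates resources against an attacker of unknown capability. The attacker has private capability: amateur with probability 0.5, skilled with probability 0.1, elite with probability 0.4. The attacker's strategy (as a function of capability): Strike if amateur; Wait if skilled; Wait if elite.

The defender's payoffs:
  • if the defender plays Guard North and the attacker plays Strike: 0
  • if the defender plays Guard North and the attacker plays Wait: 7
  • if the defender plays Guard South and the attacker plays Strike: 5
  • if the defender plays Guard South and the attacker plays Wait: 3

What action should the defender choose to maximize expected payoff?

E[Guard North] = 0.5·(0) + 0.1·(7) + 0.4·(7) = 3.5
E[Guard South] = 0.5·(5) + 0.1·(3) + 0.4·(3) = 4
Best response: Guard South (4 is the largest).

Guard South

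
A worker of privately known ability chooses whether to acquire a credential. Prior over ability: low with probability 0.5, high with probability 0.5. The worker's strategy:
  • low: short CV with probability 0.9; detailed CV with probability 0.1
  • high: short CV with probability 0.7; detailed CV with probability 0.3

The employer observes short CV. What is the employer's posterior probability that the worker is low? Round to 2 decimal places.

0.56

Apply Bayes' rule using the sender's strategy as the likelihood.
P(short CV) = 0.5·0.9 + 0.5·0.7 = 0.8
P(low | short CV) = (0.5·0.9) / 0.8 = 0.45 / 0.8 = 0.5625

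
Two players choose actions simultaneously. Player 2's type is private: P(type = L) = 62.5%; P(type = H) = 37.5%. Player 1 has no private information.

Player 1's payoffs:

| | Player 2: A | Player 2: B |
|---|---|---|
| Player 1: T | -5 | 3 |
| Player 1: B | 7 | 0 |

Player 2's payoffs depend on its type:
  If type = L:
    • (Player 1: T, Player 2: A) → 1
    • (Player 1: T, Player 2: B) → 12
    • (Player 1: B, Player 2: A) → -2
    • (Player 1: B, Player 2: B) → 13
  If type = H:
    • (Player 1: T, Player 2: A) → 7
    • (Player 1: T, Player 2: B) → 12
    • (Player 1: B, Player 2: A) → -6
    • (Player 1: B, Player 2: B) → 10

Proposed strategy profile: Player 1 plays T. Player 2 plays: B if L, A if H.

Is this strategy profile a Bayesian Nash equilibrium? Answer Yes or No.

A profile is a BNE iff every type of every player is best-responding given beliefs about the other side.
Player 1 plays T: E[T] = 0.625·(3) + 0.375·(-5) = 0; E[B] = 2.625. Not best-responding. ✗
Player 2 (type L), facing T: A gives 1, B gives 12. Proposed B is best. ✓
Player 2 (type H), facing T: A gives 7, B gives 12. Proposed A is not best — profitable deviation exists. ✗

No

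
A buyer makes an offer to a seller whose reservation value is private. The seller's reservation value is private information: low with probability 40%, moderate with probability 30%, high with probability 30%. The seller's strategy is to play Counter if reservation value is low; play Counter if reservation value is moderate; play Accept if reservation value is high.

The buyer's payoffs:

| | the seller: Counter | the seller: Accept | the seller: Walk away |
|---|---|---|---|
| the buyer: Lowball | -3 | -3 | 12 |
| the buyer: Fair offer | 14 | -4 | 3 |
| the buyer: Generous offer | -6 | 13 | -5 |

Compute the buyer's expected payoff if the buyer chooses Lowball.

-3

Take the expectation over the seller's reservation value, weighting each type's action by its prior probability.
E[Lowball] = 0.4·(-3) + 0.3·(-3) + 0.3·(-3) = (-1.2) + (-0.9) + (-0.9) = -3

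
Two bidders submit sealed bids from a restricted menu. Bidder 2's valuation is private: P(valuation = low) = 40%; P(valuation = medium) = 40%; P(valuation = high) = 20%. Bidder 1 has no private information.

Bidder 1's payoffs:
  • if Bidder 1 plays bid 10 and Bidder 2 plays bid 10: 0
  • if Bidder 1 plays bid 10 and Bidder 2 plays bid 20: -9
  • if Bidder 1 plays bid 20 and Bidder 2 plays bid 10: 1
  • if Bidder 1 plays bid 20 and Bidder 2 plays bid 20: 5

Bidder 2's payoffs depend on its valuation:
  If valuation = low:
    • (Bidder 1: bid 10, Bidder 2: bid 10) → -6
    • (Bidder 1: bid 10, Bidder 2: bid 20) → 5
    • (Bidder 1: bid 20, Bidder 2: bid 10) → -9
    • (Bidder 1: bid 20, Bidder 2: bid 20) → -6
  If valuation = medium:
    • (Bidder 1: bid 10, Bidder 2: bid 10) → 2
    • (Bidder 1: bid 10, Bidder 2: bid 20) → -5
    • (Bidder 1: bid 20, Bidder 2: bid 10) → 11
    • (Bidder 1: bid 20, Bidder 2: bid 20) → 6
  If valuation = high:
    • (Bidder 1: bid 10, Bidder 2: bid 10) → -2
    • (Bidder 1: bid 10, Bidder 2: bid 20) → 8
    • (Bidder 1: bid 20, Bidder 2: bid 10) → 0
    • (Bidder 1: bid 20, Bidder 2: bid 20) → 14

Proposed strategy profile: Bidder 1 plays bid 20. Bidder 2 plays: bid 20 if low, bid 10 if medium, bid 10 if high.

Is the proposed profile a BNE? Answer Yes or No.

No

A profile is a BNE iff every type of every player is best-responding given beliefs about the other side.
Bidder 1 plays bid 20: E[bid 20] = 0.4·(5) + 0.4·(1) + 0.2·(1) = 2.6; E[bid 10] = -3.6. Best-responding. ✓
Bidder 2 (valuation low), facing bid 20: bid 10 gives -9, bid 20 gives -6. Proposed bid 20 is best. ✓
Bidder 2 (valuation medium), facing bid 20: bid 10 gives 11, bid 20 gives 6. Proposed bid 10 is best. ✓
Bidder 2 (valuation high), facing bid 20: bid 10 gives 0, bid 20 gives 14. Proposed bid 10 is not best — profitable deviation exists. ✗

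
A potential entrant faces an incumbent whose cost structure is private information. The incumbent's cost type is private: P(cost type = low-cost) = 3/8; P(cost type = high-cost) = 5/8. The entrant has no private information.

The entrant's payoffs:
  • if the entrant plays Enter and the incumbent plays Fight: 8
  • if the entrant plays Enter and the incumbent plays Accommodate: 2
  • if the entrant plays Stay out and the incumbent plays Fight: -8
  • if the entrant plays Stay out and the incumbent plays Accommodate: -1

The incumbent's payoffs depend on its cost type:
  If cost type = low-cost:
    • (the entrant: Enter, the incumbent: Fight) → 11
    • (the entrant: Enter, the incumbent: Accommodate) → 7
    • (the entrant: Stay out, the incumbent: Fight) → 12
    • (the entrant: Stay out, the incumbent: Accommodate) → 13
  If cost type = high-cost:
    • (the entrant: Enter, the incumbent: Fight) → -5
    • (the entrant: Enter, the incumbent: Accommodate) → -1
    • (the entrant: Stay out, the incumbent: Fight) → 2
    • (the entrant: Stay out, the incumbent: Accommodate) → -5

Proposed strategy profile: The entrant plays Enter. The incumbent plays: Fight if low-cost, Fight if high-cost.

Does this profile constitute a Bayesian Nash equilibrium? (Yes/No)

No

The entrant plays Enter: E[Enter] = 3/8·(8) + 5/8·(8) = 8; E[Stay out] = -8. Best-responding. ✓
The incumbent (cost type low-cost), facing Enter: Fight gives 11, Accommodate gives 7. Proposed Fight is best. ✓
The incumbent (cost type high-cost), facing Enter: Fight gives -5, Accommodate gives -1. Proposed Fight is not best — profitable deviation exists. ✗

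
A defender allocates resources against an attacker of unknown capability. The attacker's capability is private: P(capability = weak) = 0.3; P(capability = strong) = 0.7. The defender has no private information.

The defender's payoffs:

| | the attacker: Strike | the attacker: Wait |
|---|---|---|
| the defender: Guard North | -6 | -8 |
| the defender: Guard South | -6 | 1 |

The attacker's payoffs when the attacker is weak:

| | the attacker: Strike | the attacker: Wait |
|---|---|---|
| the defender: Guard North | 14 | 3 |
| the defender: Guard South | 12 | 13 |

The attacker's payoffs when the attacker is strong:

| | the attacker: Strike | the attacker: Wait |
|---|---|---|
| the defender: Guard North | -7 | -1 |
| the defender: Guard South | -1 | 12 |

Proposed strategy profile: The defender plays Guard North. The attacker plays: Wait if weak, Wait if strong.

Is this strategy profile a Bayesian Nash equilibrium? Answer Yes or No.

No

The defender plays Guard North: E[Guard North] = 0.3·(-8) + 0.7·(-8) = -8; E[Guard South] = 1. Not best-responding. ✗
The attacker (capability weak), facing Guard North: Strike gives 14, Wait gives 3. Proposed Wait is not best — profitable deviation exists. ✗
The attacker (capability strong), facing Guard North: Strike gives -7, Wait gives -1. Proposed Wait is best. ✓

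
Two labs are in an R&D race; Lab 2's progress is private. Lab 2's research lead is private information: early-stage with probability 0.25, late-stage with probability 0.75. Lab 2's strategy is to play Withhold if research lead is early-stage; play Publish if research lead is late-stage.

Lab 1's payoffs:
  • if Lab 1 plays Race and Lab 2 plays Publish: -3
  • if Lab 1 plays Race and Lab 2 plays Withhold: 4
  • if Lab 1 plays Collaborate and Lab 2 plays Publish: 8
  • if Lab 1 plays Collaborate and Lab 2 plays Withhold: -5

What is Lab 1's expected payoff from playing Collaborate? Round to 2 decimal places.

Take the expectation over Lab 2's research lead, weighting each type's action by its prior probability.
E[Collaborate] = 0.25·(-5) + 0.75·8 = (-1.25) + 6 = 4.75

4.75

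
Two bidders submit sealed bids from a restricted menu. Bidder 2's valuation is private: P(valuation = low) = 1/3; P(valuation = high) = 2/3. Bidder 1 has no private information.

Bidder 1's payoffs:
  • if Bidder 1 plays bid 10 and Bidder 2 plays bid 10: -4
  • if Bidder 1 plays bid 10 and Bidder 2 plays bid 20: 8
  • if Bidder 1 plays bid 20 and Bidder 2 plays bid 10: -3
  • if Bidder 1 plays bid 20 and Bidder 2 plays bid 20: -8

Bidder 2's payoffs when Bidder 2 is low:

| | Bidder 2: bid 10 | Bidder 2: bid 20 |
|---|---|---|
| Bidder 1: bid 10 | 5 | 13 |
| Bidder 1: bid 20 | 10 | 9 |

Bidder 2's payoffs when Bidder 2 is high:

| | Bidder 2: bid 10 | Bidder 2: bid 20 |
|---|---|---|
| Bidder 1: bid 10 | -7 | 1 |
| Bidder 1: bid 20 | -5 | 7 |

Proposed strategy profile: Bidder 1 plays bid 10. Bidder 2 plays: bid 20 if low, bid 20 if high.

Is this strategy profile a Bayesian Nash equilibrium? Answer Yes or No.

Yes

A profile is a BNE iff every type of every player is best-responding given beliefs about the other side.
Bidder 1 plays bid 10: E[bid 10] = 1/3·(8) + 2/3·(8) = 8; E[bid 20] = -8. Best-responding. ✓
Bidder 2 (valuation low), facing bid 10: bid 10 gives 5, bid 20 gives 13. Proposed bid 20 is best. ✓
Bidder 2 (valuation high), facing bid 10: bid 10 gives -7, bid 20 gives 1. Proposed bid 20 is best. ✓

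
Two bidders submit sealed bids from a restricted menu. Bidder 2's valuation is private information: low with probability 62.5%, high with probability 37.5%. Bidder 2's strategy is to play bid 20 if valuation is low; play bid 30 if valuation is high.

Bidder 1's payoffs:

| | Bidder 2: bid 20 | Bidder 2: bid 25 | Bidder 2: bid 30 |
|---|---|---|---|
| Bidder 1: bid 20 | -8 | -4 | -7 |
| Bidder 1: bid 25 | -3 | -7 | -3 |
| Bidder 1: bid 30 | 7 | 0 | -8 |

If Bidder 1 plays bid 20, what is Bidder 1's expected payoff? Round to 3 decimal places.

-7.625

E[bid 20] = 0.625·(-8) + 0.375·(-7) = (-5) + (-2.625) = -7.625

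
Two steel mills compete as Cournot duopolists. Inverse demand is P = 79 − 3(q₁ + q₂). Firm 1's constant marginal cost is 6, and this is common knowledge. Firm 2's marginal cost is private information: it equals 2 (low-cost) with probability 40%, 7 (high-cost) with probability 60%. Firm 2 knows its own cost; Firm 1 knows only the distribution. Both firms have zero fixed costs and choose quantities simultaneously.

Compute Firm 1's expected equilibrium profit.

192

Type-c best response for Firm 2: q₂(c) = (79 − c)/6 − q₁/2.
Firm 1 maximizes expected profit; its first-order condition is 79 − 6q₁ − 3E[q₂] − 6 = 0.
Substituting E[q₂] and solving: E[c₂] = 5, so q₁ = (79 − 2·6 + 5)/9 = 8.
E[P] = 79 − 3·(q₁ + E[q₂]) = 30; Firm 1's expected profit = (E[P] − 6)·q₁ = (30 − 6)·8 = 192.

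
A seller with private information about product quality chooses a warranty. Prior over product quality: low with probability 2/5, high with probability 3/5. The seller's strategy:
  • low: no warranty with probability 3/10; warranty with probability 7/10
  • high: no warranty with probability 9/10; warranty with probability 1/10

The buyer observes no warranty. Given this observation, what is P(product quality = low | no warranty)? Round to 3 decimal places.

P(no warranty) = (2/5)·(3/10) + (3/5)·(9/10) = 33/50
P(low | no warranty) = ((2/5)·(3/10)) / (33/50) = (3/25) / (33/50) = 2/11

0.182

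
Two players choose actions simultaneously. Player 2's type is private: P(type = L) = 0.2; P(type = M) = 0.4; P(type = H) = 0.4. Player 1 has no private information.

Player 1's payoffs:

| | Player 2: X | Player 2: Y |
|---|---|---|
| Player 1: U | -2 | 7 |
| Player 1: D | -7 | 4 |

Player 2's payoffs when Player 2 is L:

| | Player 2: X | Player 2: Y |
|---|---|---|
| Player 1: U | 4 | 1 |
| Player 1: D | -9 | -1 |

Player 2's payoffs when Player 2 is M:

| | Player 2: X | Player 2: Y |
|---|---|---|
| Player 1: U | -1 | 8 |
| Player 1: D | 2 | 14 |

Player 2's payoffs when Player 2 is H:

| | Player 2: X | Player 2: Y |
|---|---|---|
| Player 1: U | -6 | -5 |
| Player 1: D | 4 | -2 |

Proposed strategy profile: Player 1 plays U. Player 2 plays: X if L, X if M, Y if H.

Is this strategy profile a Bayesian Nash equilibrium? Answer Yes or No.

No

A profile is a BNE iff every type of every player is best-responding given beliefs about the other side.
Player 1 plays U: E[U] = 0.2·(-2) + 0.4·(-2) + 0.4·(7) = 1.6; E[D] = -2.6. Best-responding. ✓
Player 2 (type L), facing U: X gives 4, Y gives 1. Proposed X is best. ✓
Player 2 (type M), facing U: X gives -1, Y gives 8. Proposed X is not best — profitable deviation exists. ✗
Player 2 (type H), facing U: X gives -6, Y gives -5. Proposed Y is best. ✓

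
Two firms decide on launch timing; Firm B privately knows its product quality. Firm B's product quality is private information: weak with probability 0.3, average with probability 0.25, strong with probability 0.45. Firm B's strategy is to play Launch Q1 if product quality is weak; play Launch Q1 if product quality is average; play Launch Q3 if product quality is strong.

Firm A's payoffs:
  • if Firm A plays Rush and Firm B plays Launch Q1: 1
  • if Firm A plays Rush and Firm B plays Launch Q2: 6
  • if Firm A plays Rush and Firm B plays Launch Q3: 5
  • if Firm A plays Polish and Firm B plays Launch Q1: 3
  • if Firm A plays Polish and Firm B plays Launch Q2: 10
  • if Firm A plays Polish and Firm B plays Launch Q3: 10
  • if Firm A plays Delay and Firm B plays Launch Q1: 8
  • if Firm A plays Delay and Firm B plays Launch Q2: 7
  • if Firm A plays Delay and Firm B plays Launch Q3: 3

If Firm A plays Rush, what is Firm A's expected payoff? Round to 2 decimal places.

Take the expectation over Firm B's product quality, weighting each type's action by its prior probability.
E[Rush] = 0.3·1 + 0.25·1 + 0.45·5 = 0.3 + 0.25 + 2.25 = 2.8

2.80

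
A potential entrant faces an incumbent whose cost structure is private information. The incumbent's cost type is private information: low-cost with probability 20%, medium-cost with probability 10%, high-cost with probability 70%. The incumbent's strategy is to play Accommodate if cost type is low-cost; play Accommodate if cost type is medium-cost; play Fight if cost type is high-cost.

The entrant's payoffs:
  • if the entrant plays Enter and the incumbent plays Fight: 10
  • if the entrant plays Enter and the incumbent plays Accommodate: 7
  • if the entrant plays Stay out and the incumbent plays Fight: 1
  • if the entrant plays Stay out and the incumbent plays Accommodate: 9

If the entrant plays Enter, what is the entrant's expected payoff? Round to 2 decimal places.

9.10

E[Enter] = 0.2·7 + 0.1·7 + 0.7·10 = 1.4 + 0.7 + 7 = 9.1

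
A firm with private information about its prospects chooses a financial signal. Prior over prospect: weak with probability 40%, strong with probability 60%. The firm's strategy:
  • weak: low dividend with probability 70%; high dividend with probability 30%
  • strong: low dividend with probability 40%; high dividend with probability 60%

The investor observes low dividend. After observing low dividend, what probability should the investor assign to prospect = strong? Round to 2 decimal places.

0.46

P(low dividend) = 0.4·0.7 + 0.6·0.4 = 0.52
P(strong | low dividend) = (0.6·0.4) / 0.52 = 0.24 / 0.52 = 0.461538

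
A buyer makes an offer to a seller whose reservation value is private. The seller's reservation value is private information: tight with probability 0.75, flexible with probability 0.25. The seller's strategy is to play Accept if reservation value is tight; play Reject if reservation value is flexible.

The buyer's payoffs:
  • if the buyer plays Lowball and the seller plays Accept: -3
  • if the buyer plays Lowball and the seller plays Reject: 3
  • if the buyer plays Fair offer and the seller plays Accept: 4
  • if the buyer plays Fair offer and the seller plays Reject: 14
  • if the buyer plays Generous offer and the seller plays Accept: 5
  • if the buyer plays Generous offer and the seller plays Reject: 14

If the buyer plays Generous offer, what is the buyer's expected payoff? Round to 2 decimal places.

E[Generous offer] = 0.75·5 + 0.25·14 = 3.75 + 3.5 = 7.25

7.25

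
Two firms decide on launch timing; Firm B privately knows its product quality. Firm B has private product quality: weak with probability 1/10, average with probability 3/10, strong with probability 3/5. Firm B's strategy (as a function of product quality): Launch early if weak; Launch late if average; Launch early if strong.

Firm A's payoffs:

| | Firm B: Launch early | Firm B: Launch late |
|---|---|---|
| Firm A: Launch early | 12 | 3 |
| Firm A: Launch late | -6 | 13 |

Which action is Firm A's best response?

Launch early

Compute Firm A's expected payoff for each action, taking the expectation over Firm B's type.
E[Launch early] = 1/10·(12) + 3/10·(3) + 3/5·(12) = 93/10
E[Launch late] = 1/10·(-6) + 3/10·(13) + 3/5·(-6) = -3/10
Best response: Launch early (93/10 is the largest).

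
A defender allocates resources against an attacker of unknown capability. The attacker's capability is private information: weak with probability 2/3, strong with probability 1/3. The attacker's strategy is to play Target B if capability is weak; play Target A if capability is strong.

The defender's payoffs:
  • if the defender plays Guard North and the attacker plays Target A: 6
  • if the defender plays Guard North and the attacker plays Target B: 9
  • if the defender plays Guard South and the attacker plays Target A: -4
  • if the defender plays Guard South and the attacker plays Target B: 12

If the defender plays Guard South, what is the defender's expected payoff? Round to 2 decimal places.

6.67

E[Guard South] = 2/3·12 + 1/3·(-4) = 8 + (-4/3) = 20/3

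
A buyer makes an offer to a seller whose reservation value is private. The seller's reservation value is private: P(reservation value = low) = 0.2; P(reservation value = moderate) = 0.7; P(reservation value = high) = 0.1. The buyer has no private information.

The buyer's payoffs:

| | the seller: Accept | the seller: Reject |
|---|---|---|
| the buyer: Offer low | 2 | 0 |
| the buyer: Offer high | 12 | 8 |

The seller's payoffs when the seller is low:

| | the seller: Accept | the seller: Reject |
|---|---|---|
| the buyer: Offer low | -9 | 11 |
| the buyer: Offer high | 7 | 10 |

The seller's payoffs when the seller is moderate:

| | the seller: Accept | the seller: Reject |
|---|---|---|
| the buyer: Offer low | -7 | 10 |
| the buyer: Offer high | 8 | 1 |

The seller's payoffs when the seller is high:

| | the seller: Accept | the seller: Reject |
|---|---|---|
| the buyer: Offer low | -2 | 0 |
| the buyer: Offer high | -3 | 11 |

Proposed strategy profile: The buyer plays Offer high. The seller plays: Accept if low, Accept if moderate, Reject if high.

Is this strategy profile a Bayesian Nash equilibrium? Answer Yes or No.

No

A profile is a BNE iff every type of every player is best-responding given beliefs about the other side.
The buyer plays Offer high: E[Offer high] = 0.2·(12) + 0.7·(12) + 0.1·(8) = 11.6; E[Offer low] = 1.8. Best-responding. ✓
The seller (reservation value low), facing Offer high: Accept gives 7, Reject gives 10. Proposed Accept is not best — profitable deviation exists. ✗
The seller (reservation value moderate), facing Offer high: Accept gives 8, Reject gives 1. Proposed Accept is best. ✓
The seller (reservation value high), facing Offer high: Accept gives -3, Reject gives 11. Proposed Reject is best. ✓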